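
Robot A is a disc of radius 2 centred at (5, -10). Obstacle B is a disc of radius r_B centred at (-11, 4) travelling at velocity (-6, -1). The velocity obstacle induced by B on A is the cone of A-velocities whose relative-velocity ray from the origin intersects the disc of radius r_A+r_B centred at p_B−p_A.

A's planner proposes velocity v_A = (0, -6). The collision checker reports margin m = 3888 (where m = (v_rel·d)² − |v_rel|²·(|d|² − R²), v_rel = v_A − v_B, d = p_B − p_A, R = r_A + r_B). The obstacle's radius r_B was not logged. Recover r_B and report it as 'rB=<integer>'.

m = 3888
d = (-16, 14);  v_rel = (6, -5),  |v_rel|² = 61
v_rel×d = (6)·(14) − (-5)·(-16) = 4
since m = R²·61 − 4²:  R² = (16 + 3888) / 61 = 64
R = √64 = 8  ⇒  r_B = 8 − 2 = 6

rB=6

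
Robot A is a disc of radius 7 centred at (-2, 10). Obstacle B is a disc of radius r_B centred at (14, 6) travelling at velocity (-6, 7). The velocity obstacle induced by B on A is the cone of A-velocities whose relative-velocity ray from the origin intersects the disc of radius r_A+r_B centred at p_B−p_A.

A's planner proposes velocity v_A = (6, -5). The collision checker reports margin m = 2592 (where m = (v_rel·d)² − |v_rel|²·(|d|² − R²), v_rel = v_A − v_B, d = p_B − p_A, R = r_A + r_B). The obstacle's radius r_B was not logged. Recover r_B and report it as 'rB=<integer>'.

m = 2592
d = (16, -4);  v_rel = (12, -12),  |v_rel|² = 288
v_rel×d = (12)·(-4) − (-12)·(16) = 144
since m = R²·288 − 144²:  R² = (20736 + 2592) / 288 = 81
R = √81 = 9  ⇒  r_B = 9 − 7 = 2

rB=2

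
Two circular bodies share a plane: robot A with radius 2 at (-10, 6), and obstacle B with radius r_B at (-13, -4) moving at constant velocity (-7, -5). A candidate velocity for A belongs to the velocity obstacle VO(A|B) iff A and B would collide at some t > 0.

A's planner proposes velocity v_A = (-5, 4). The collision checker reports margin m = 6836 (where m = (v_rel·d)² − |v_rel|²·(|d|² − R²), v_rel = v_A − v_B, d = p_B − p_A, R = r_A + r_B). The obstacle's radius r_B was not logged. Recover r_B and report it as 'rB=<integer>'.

m = 6836
d = (-3, -10);  v_rel = (2, 9),  |v_rel|² = 85
v_rel×d = (2)·(-10) − (9)·(-3) = 7
since m = R²·85 − 7²:  R² = (49 + 6836) / 85 = 81
R = √81 = 9  ⇒  r_B = 9 − 2 = 7

rB=7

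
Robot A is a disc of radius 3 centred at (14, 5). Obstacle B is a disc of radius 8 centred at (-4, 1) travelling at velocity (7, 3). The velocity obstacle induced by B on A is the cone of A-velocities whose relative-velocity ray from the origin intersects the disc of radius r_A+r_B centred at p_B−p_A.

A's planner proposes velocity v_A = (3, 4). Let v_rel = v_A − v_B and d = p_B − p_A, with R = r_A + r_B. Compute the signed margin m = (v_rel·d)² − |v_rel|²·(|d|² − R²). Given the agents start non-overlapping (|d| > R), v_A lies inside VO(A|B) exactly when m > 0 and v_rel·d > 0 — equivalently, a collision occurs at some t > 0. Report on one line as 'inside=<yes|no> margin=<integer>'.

d = (-18, -4),  |d|² = 340;  R = 3+8 = 11,  c = 340−11² = 219
v_rel = (-4, 1),  |v_rel|² = 17;  v_rel·d = (-4)·(-18) + (1)·(-4) = 68
17·t² − 136·t + 219 = 0  ⇒  m = 68² − 17·219 = 901
m = 901 > 0,  v_rel·d = 68 > 0  ⇒  inside

inside=yes margin=901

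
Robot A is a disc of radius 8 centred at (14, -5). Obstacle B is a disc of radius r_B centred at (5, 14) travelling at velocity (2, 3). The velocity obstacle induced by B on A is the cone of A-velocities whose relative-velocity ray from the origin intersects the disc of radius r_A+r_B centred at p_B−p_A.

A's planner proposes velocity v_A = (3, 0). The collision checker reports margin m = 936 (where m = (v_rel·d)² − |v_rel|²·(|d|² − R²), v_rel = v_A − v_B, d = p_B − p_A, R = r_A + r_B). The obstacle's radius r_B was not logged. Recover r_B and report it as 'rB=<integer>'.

m = 936
d = (-9, 19);  v_rel = (1, -3),  |v_rel|² = 10
v_rel×d = (1)·(19) − (-3)·(-9) = -8
since m = R²·10 − (-8)²:  R² = (64 + 936) / 10 = 100
R = √100 = 10  ⇒  r_B = 10 − 8 = 2

rB=2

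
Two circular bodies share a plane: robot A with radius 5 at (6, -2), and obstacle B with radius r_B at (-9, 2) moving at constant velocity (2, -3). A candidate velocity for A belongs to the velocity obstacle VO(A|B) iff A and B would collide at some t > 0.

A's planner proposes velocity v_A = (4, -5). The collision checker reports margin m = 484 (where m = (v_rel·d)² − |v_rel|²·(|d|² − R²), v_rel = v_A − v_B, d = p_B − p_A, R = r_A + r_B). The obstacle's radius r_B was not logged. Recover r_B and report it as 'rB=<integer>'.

m = 484
d = (-15, 4);  v_rel = (2, -2),  |v_rel|² = 8
v_rel×d = (2)·(4) − (-2)·(-15) = -22
since m = R²·8 − (-22)²:  R² = (484 + 484) / 8 = 121
R = √121 = 11  ⇒  r_B = 11 − 5 = 6

rB=6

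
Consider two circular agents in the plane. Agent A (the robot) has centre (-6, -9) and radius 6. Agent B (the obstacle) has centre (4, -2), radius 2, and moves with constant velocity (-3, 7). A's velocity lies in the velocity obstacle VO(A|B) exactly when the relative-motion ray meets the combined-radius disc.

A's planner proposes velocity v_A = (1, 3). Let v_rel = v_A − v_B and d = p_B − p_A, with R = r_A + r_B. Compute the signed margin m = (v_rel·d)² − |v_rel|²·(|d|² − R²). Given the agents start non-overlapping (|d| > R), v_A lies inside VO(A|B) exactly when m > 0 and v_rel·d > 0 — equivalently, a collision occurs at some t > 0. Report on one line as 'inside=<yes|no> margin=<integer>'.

d = (10, 7),  |d|² = 149;  R = 6+2 = 8,  c = 149−8² = 85
v_rel = (4, -4),  |v_rel|² = 32;  v_rel·d = (4)·(10) + (-4)·(7) = 12
32·t² − 24·t + 85 = 0  ⇒  m = 12² − 32·85 = -2576
m = -2576 < 0,  v_rel·d = 12 > 0  ⇒  outside

inside=no margin=-2576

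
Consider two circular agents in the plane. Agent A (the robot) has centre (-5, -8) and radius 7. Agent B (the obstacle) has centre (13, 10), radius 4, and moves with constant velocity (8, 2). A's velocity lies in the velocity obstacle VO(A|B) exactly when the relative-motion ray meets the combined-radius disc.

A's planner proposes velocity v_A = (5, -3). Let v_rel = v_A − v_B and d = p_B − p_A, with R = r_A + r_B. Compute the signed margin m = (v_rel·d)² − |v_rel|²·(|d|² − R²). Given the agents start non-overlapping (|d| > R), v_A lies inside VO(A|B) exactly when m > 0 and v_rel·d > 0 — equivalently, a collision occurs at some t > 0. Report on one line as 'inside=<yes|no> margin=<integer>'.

d = (18, 18),  |d|² = 648;  R = 7+4 = 11,  c = 648−11² = 527
v_rel = (-3, -5),  |v_rel|² = 34;  v_rel·d = (-3)·(18) + (-5)·(18) = -144
34·t² + 288·t + 527 = 0  ⇒  m = (-144)² − 34·527 = 2818
m = 2818 > 0,  v_rel·d = -144 < 0  ⇒  outside

inside=no margin=2818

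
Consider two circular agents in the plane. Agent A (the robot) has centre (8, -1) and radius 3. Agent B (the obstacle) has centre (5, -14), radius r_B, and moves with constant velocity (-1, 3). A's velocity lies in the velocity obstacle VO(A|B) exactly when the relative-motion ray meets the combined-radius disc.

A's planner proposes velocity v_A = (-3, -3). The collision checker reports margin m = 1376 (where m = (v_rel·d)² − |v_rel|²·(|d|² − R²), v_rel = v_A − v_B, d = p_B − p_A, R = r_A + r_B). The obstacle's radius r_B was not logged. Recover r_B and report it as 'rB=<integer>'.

m = 1376
d = (-3, -13);  v_rel = (-2, -6),  |v_rel|² = 40
v_rel×d = (-2)·(-13) − (-6)·(-3) = 8
since m = R²·40 − 8²:  R² = (64 + 1376) / 40 = 36
R = √36 = 6  ⇒  r_B = 6 − 3 = 3

rB=3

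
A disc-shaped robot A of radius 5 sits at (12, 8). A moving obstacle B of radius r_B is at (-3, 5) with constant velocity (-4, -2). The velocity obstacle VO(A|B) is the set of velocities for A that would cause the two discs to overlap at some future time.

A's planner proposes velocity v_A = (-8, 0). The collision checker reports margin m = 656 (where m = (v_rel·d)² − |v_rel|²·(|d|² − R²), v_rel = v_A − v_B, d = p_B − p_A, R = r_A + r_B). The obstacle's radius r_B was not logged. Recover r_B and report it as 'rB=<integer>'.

m = 656
d = (-15, -3);  v_rel = (-4, 2),  |v_rel|² = 20
v_rel×d = (-4)·(-3) − (2)·(-15) = 42
since m = R²·20 − 42²:  R² = (1764 + 656) / 20 = 121
R = √121 = 11  ⇒  r_B = 11 − 5 = 6

rB=6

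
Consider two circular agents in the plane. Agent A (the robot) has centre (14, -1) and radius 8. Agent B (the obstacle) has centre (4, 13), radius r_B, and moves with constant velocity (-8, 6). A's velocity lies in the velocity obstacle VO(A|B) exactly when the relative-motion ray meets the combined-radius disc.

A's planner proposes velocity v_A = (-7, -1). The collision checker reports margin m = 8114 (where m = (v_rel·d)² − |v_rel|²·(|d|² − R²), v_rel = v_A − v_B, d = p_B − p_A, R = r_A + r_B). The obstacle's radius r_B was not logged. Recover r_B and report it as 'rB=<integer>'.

m = 8114
d = (-10, 14);  v_rel = (1, -7),  |v_rel|² = 50
v_rel×d = (1)·(14) − (-7)·(-10) = -56
since m = R²·50 − (-56)²:  R² = (3136 + 8114) / 50 = 225
R = √225 = 15  ⇒  r_B = 15 − 8 = 7

rB=7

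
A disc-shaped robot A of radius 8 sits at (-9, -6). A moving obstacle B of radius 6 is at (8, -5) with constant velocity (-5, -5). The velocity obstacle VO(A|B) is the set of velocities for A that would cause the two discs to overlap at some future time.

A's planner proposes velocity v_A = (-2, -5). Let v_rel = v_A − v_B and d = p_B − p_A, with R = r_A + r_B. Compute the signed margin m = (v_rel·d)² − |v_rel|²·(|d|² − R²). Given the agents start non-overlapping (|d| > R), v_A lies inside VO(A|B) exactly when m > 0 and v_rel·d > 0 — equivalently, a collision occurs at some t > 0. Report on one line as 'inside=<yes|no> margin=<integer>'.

d = (17, 1),  |d|² = 290;  R = 8+6 = 14,  c = 290−14² = 94
v_rel = (3, 0),  |v_rel|² = 9;  v_rel·d = (3)·(17) + (0)·(1) = 51
9·t² − 102·t + 94 = 0  ⇒  m = 51² − 9·94 = 1755
m = 1755 > 0,  v_rel·d = 51 > 0  ⇒  inside

inside=yes margin=1755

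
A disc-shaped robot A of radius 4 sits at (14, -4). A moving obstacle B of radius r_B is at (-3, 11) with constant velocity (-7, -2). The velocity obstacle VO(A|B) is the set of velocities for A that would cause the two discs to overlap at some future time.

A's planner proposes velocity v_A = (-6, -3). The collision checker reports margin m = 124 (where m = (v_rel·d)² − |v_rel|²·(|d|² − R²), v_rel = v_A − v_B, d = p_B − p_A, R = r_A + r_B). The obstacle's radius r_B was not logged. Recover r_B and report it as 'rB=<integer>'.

m = 124
d = (-17, 15);  v_rel = (1, -1),  |v_rel|² = 2
v_rel×d = (1)·(15) − (-1)·(-17) = -2
since m = R²·2 − (-2)²:  R² = (4 + 124) / 2 = 64
R = √64 = 8  ⇒  r_B = 8 − 4 = 4

rB=4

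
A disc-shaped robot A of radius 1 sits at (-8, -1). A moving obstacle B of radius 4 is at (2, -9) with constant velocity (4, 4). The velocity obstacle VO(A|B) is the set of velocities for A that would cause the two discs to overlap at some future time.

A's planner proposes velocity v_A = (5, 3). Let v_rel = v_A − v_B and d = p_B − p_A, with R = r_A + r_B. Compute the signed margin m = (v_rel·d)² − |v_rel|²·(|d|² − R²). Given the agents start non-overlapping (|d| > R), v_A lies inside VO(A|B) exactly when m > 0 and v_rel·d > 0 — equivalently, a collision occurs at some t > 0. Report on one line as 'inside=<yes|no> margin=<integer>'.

d = (10, -8),  |d|² = 164;  R = 1+4 = 5,  c = 164−5² = 139
v_rel = (1, -1),  |v_rel|² = 2;  v_rel·d = (1)·(10) + (-1)·(-8) = 18
2·t² − 36·t + 139 = 0  ⇒  m = 18² − 2·139 = 46
m = 46 > 0,  v_rel·d = 18 > 0  ⇒  inside

inside=yes margin=46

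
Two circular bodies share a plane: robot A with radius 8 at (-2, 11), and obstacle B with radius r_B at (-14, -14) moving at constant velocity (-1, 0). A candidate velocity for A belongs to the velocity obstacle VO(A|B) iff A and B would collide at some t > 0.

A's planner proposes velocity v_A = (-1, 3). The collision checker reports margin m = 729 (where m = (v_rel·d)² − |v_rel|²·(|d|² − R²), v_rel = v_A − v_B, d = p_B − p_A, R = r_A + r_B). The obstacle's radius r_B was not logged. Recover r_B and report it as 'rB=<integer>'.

m = 729
d = (-12, -25);  v_rel = (0, 3),  |v_rel|² = 9
v_rel×d = (0)·(-25) − (3)·(-12) = 36
since m = R²·9 − 36²:  R² = (1296 + 729) / 9 = 225
R = √225 = 15  ⇒  r_B = 15 − 8 = 7

rB=7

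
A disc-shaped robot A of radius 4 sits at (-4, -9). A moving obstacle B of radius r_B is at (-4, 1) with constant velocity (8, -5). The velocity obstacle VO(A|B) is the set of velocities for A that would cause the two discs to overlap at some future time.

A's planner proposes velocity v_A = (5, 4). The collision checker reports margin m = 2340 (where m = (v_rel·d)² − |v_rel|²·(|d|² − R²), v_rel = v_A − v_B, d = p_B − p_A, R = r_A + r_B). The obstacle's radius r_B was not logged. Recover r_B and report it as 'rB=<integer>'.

m = 2340
d = (0, 10);  v_rel = (-3, 9),  |v_rel|² = 90
v_rel×d = (-3)·(10) − (9)·(0) = -30
since m = R²·90 − (-30)²:  R² = (900 + 2340) / 90 = 36
R = √36 = 6  ⇒  r_B = 6 − 4 = 2

rB=2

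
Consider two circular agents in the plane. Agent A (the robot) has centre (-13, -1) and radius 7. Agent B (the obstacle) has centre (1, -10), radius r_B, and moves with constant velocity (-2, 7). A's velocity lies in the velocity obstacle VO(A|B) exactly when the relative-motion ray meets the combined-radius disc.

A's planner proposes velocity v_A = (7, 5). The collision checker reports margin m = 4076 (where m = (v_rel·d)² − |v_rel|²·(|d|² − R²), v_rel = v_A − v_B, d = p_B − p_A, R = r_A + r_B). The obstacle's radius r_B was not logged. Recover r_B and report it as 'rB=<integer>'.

m = 4076
d = (14, -9);  v_rel = (9, -2),  |v_rel|² = 85
v_rel×d = (9)·(-9) − (-2)·(14) = -53
since m = R²·85 − (-53)²:  R² = (2809 + 4076) / 85 = 81
R = √81 = 9  ⇒  r_B = 9 − 7 = 2

rB=2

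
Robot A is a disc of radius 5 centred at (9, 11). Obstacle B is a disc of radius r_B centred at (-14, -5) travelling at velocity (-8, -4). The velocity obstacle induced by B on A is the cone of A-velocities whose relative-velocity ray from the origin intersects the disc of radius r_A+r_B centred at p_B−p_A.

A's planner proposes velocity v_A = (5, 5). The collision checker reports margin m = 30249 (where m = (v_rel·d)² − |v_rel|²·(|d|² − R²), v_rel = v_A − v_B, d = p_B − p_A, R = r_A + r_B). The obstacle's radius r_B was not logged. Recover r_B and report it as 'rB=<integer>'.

m = 30249
d = (-23, -16);  v_rel = (13, 9),  |v_rel|² = 250
v_rel×d = (13)·(-16) − (9)·(-23) = -1
since m = R²·250 − (-1)²:  R² = (1 + 30249) / 250 = 121
R = √121 = 11  ⇒  r_B = 11 − 5 = 6

rB=6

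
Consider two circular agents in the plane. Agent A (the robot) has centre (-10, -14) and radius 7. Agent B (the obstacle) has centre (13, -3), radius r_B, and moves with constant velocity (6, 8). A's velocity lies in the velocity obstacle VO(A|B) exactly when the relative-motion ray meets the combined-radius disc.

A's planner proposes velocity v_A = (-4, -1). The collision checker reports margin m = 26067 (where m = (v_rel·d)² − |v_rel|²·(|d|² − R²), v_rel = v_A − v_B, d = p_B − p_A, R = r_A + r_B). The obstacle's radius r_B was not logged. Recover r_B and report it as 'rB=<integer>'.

m = 26067
d = (23, 11);  v_rel = (-10, -9),  |v_rel|² = 181
v_rel×d = (-10)·(11) − (-9)·(23) = 97
since m = R²·181 − 97²:  R² = (9409 + 26067) / 181 = 196
R = √196 = 14  ⇒  r_B = 14 − 7 = 7

rB=7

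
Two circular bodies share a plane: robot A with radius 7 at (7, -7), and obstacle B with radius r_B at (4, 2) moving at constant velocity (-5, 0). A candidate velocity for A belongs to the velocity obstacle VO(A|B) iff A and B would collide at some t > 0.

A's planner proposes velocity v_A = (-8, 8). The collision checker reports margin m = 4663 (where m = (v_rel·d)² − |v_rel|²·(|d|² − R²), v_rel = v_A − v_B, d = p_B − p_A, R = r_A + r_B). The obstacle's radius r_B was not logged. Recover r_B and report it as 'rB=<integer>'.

m = 4663
d = (-3, 9);  v_rel = (-3, 8),  |v_rel|² = 73
v_rel×d = (-3)·(9) − (8)·(-3) = -3
since m = R²·73 − (-3)²:  R² = (9 + 4663) / 73 = 64
R = √64 = 8  ⇒  r_B = 8 − 7 = 1

rB=1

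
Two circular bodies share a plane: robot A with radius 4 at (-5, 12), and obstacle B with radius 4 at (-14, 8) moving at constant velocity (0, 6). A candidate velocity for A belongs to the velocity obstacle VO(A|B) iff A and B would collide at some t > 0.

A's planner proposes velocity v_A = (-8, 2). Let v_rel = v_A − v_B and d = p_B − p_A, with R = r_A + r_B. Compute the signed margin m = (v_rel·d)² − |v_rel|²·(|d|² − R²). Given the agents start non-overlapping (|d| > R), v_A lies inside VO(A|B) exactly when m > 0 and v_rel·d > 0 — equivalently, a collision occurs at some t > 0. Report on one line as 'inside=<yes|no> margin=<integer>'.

d = (-9, -4),  |d|² = 97;  R = 4+4 = 8,  c = 97−8² = 33
v_rel = (-8, -4),  |v_rel|² = 80;  v_rel·d = (-8)·(-9) + (-4)·(-4) = 88
80·t² − 176·t + 33 = 0  ⇒  m = 88² − 80·33 = 5104
m = 5104 > 0,  v_rel·d = 88 > 0  ⇒  inside

inside=yes margin=5104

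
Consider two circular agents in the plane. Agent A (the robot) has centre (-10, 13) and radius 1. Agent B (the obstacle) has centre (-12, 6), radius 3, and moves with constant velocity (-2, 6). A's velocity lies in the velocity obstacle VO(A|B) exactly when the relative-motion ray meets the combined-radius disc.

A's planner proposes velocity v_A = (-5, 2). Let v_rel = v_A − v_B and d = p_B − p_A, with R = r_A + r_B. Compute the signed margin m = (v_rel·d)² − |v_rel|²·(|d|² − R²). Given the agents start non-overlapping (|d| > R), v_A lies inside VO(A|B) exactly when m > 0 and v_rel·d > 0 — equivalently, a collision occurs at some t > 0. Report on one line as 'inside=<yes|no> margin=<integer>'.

d = (-2, -7),  |d|² = 53;  R = 1+3 = 4,  c = 53−4² = 37
v_rel = (-3, -4),  |v_rel|² = 25;  v_rel·d = (-3)·(-2) + (-4)·(-7) = 34
25·t² − 68·t + 37 = 0  ⇒  m = 34² − 25·37 = 231
m = 231 > 0,  v_rel·d = 34 > 0  ⇒  inside

inside=yes margin=231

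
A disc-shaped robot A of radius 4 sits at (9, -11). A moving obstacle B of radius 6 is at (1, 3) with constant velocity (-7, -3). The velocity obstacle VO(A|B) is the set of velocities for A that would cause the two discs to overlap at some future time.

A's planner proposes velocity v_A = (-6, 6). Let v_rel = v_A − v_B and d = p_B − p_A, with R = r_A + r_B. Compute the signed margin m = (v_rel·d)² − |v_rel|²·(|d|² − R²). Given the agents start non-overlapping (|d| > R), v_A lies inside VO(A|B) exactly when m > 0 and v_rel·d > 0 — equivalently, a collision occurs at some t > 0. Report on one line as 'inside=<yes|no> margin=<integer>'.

d = (-8, 14),  |d|² = 260;  R = 4+6 = 10,  c = 260−10² = 160
v_rel = (1, 9),  |v_rel|² = 82;  v_rel·d = (1)·(-8) + (9)·(14) = 118
82·t² − 236·t + 160 = 0  ⇒  m = 118² − 82·160 = 804
m = 804 > 0,  v_rel·d = 118 > 0  ⇒  inside

inside=yes margin=804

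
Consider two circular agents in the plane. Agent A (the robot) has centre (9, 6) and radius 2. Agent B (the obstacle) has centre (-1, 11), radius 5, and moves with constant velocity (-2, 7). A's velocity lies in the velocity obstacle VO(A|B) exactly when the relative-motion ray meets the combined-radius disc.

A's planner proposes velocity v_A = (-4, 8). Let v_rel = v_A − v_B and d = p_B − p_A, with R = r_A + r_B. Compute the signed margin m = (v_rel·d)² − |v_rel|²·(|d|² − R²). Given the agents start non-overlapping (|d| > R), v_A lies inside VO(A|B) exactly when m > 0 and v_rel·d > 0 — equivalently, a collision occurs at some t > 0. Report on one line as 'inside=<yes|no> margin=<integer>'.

d = (-10, 5),  |d|² = 125;  R = 2+5 = 7,  c = 125−7² = 76
v_rel = (-2, 1),  |v_rel|² = 5;  v_rel·d = (-2)·(-10) + (1)·(5) = 25
5·t² − 50·t + 76 = 0  ⇒  m = 25² − 5·76 = 245
m = 245 > 0,  v_rel·d = 25 > 0  ⇒  inside

inside=yes margin=245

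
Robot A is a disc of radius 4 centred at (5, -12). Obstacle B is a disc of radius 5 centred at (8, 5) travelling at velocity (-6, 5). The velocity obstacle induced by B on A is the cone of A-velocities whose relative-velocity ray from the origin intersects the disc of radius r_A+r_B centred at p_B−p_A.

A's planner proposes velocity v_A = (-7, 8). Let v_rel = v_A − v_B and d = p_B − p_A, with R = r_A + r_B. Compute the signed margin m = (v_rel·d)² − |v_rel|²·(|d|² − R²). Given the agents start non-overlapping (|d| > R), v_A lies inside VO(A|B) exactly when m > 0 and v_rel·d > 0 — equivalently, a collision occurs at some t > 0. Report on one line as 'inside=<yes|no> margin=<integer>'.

d = (3, 17),  |d|² = 298;  R = 4+5 = 9,  c = 298−9² = 217
v_rel = (-1, 3),  |v_rel|² = 10;  v_rel·d = (-1)·(3) + (3)·(17) = 48
10·t² − 96·t + 217 = 0  ⇒  m = 48² − 10·217 = 134
m = 134 > 0,  v_rel·d = 48 > 0  ⇒  inside

inside=yes margin=134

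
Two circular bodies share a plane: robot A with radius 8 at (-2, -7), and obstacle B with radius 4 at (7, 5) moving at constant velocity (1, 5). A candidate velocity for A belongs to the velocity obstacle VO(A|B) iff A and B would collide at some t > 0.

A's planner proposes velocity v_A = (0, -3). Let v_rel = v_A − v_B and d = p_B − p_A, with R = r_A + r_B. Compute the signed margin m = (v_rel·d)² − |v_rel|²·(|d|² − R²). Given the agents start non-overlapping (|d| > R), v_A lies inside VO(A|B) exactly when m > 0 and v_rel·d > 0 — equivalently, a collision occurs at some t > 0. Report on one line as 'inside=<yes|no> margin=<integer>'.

d = (9, 12),  |d|² = 225;  R = 8+4 = 12,  c = 225−12² = 81
v_rel = (-1, -8),  |v_rel|² = 65;  v_rel·d = (-1)·(9) + (-8)·(12) = -105
65·t² + 210·t + 81 = 0  ⇒  m = (-105)² − 65·81 = 5760
m = 5760 > 0,  v_rel·d = -105 < 0  ⇒  outside

inside=no margin=5760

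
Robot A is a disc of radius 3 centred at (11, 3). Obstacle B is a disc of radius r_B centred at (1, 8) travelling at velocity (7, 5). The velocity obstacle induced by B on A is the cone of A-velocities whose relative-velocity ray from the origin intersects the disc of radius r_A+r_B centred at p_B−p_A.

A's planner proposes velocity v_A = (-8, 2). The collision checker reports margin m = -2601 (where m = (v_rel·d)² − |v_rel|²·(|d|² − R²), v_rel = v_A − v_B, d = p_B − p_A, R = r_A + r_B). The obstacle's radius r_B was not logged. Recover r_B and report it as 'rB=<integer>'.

m = -2601
d = (-10, 5);  v_rel = (-15, -3),  |v_rel|² = 234
v_rel×d = (-15)·(5) − (-3)·(-10) = -105
since m = R²·234 − (-105)²:  R² = (11025 + -2601) / 234 = 36
R = √36 = 6  ⇒  r_B = 6 − 3 = 3

rB=3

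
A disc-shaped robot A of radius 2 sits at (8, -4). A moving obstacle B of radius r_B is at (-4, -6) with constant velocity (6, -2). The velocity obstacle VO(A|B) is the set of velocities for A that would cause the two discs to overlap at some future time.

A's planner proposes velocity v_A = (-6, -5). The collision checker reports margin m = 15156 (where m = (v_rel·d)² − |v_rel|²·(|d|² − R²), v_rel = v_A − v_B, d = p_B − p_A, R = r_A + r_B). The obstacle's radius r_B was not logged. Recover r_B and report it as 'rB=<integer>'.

m = 15156
d = (-12, -2);  v_rel = (-12, -3),  |v_rel|² = 153
v_rel×d = (-12)·(-2) − (-3)·(-12) = -12
since m = R²·153 − (-12)²:  R² = (144 + 15156) / 153 = 100
R = √100 = 10  ⇒  r_B = 10 − 2 = 8

rB=8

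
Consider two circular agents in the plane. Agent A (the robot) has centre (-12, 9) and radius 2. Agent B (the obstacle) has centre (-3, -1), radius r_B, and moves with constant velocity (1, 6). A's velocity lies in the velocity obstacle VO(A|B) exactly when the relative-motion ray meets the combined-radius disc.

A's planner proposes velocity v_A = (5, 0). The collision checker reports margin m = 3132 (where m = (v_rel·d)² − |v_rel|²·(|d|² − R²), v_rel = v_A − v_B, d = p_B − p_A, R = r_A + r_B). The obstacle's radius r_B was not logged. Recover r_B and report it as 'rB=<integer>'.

m = 3132
d = (9, -10);  v_rel = (4, -6),  |v_rel|² = 52
v_rel×d = (4)·(-10) − (-6)·(9) = 14
since m = R²·52 − 14²:  R² = (196 + 3132) / 52 = 64
R = √64 = 8  ⇒  r_B = 8 − 2 = 6

rB=6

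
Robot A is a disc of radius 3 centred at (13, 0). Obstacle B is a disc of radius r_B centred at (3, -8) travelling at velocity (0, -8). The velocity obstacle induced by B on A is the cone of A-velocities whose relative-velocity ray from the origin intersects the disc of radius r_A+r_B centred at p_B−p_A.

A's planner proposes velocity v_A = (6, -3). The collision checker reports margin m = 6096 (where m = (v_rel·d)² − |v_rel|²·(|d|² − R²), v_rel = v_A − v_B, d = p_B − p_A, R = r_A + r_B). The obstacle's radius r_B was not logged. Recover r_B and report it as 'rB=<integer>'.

m = 6096
d = (-10, -8);  v_rel = (6, 5),  |v_rel|² = 61
v_rel×d = (6)·(-8) − (5)·(-10) = 2
since m = R²·61 − 2²:  R² = (4 + 6096) / 61 = 100
R = √100 = 10  ⇒  r_B = 10 − 3 = 7

rB=7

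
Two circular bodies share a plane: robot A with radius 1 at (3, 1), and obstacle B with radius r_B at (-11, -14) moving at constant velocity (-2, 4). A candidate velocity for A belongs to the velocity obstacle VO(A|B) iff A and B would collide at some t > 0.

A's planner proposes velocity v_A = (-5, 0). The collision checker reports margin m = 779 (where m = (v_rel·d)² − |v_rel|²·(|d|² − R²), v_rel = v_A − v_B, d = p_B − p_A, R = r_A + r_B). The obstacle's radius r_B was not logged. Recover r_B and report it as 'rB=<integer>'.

m = 779
d = (-14, -15);  v_rel = (-3, -4),  |v_rel|² = 25
v_rel×d = (-3)·(-15) − (-4)·(-14) = -11
since m = R²·25 − (-11)²:  R² = (121 + 779) / 25 = 36
R = √36 = 6  ⇒  r_B = 6 − 1 = 5

rB=5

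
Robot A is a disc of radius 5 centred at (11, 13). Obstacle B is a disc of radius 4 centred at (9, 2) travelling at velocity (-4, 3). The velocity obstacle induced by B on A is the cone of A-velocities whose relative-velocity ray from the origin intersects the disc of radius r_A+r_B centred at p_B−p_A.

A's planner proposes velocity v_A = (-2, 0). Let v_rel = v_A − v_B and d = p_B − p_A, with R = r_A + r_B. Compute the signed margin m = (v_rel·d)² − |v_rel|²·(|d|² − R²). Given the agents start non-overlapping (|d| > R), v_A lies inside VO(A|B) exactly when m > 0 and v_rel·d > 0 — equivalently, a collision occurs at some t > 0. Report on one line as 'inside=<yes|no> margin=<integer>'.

d = (-2, -11),  |d|² = 125;  R = 5+4 = 9,  c = 125−9² = 44
v_rel = (2, -3),  |v_rel|² = 13;  v_rel·d = (2)·(-2) + (-3)·(-11) = 29
13·t² − 58·t + 44 = 0  ⇒  m = 29² − 13·44 = 269
m = 269 > 0,  v_rel·d = 29 > 0  ⇒  inside

inside=yes margin=269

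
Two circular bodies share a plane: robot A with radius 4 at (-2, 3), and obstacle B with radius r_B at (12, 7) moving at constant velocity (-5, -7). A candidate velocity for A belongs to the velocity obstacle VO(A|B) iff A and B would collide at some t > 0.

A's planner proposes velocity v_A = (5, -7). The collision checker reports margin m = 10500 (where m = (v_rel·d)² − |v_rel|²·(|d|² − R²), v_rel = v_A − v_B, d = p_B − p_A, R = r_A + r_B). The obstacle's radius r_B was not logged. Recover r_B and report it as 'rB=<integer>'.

m = 10500
d = (14, 4);  v_rel = (10, 0),  |v_rel|² = 100
v_rel×d = (10)·(4) − (0)·(14) = 40
since m = R²·100 − 40²:  R² = (1600 + 10500) / 100 = 121
R = √121 = 11  ⇒  r_B = 11 − 4 = 7

rB=7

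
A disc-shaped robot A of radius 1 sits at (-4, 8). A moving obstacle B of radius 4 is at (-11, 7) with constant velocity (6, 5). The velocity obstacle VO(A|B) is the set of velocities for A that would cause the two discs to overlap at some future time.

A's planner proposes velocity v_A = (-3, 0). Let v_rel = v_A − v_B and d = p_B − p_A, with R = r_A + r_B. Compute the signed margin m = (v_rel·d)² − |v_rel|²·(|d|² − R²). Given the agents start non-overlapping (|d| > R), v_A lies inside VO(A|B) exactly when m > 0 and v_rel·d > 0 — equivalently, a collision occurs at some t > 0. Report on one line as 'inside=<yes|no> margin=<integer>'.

d = (-7, -1),  |d|² = 50;  R = 1+4 = 5,  c = 50−5² = 25
v_rel = (-9, -5),  |v_rel|² = 106;  v_rel·d = (-9)·(-7) + (-5)·(-1) = 68
106·t² − 136·t + 25 = 0  ⇒  m = 68² − 106·25 = 1974
m = 1974 > 0,  v_rel·d = 68 > 0  ⇒  inside

inside=yes margin=1974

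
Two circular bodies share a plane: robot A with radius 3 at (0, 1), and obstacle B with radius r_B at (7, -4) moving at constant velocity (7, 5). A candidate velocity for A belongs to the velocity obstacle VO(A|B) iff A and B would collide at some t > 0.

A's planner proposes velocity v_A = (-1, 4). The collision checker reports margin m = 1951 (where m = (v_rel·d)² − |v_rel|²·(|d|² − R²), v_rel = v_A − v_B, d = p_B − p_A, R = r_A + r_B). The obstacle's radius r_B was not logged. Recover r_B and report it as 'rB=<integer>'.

m = 1951
d = (7, -5);  v_rel = (-8, -1),  |v_rel|² = 65
v_rel×d = (-8)·(-5) − (-1)·(7) = 47
since m = R²·65 − 47²:  R² = (2209 + 1951) / 65 = 64
R = √64 = 8  ⇒  r_B = 8 − 3 = 5

rB=5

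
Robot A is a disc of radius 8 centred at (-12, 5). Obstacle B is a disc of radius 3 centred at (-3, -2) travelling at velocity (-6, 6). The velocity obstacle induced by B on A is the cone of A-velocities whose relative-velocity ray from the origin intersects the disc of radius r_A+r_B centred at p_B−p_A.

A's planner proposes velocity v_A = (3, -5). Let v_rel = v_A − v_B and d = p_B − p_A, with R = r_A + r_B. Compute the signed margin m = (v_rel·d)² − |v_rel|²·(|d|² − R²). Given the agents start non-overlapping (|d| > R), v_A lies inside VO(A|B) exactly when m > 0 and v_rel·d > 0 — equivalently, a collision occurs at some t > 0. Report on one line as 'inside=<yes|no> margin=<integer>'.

d = (9, -7),  |d|² = 130;  R = 8+3 = 11,  c = 130−11² = 9
v_rel = (9, -11),  |v_rel|² = 202;  v_rel·d = (9)·(9) + (-11)·(-7) = 158
202·t² − 316·t + 9 = 0  ⇒  m = 158² − 202·9 = 23146
m = 23146 > 0,  v_rel·d = 158 > 0  ⇒  inside

inside=yes margin=23146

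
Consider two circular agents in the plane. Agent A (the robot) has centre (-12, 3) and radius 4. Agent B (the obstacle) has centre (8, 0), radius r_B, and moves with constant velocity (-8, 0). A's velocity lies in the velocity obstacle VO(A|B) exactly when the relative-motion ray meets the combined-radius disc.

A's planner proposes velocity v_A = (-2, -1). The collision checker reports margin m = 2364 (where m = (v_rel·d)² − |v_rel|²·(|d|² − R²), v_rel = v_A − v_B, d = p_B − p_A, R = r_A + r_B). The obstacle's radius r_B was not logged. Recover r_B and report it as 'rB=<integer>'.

m = 2364
d = (20, -3);  v_rel = (6, -1),  |v_rel|² = 37
v_rel×d = (6)·(-3) − (-1)·(20) = 2
since m = R²·37 − 2²:  R² = (4 + 2364) / 37 = 64
R = √64 = 8  ⇒  r_B = 8 − 4 = 4

rB=4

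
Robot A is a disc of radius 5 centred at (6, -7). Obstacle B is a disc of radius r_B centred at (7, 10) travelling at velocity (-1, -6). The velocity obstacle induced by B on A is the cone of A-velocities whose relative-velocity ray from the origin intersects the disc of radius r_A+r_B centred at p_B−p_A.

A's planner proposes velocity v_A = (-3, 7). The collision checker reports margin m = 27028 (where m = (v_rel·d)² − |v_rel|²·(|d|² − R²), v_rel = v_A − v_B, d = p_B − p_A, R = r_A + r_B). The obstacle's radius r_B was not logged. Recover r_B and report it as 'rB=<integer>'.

m = 27028
d = (1, 17);  v_rel = (-2, 13),  |v_rel|² = 173
v_rel×d = (-2)·(17) − (13)·(1) = -47
since m = R²·173 − (-47)²:  R² = (2209 + 27028) / 173 = 169
R = √169 = 13  ⇒  r_B = 13 − 5 = 8

rB=8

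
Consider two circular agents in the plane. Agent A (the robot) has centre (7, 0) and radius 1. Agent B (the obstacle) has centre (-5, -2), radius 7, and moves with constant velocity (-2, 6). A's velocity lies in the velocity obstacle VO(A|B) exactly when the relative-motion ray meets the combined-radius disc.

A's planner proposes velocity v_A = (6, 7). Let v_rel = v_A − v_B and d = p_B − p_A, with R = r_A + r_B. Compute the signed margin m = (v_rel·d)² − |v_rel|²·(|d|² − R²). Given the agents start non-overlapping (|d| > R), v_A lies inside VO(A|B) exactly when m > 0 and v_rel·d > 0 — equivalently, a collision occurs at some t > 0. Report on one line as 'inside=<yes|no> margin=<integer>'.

d = (-12, -2),  |d|² = 148;  R = 1+7 = 8,  c = 148−8² = 84
v_rel = (8, 1),  |v_rel|² = 65;  v_rel·d = (8)·(-12) + (1)·(-2) = -98
65·t² + 196·t + 84 = 0  ⇒  m = (-98)² − 65·84 = 4144
m = 4144 > 0,  v_rel·d = -98 < 0  ⇒  outside

inside=no margin=4144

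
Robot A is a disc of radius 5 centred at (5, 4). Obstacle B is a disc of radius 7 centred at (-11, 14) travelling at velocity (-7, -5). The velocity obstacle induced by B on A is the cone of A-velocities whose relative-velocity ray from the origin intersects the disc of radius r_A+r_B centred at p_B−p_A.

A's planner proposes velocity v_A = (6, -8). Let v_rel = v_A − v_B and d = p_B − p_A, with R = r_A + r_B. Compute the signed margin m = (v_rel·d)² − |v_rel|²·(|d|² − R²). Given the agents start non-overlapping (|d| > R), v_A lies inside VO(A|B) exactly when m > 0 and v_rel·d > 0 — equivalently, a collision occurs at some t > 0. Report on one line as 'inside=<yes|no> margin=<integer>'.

d = (-16, 10),  |d|² = 356;  R = 5+7 = 12,  c = 356−12² = 212
v_rel = (13, -3),  |v_rel|² = 178;  v_rel·d = (13)·(-16) + (-3)·(10) = -238
178·t² + 476·t + 212 = 0  ⇒  m = (-238)² − 178·212 = 18908
m = 18908 > 0,  v_rel·d = -238 < 0  ⇒  outside

inside=no margin=18908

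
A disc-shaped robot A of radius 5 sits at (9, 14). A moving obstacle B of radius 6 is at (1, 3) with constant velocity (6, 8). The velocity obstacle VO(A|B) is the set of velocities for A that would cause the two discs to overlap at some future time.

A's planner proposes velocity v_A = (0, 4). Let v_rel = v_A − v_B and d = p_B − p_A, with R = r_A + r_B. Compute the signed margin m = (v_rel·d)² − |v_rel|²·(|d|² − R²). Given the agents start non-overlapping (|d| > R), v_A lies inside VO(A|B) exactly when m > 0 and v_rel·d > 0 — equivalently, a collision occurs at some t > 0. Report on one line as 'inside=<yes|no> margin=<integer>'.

d = (-8, -11),  |d|² = 185;  R = 5+6 = 11,  c = 185−11² = 64
v_rel = (-6, -4),  |v_rel|² = 52;  v_rel·d = (-6)·(-8) + (-4)·(-11) = 92
52·t² − 184·t + 64 = 0  ⇒  m = 92² − 52·64 = 5136
m = 5136 > 0,  v_rel·d = 92 > 0  ⇒  inside

inside=yes margin=5136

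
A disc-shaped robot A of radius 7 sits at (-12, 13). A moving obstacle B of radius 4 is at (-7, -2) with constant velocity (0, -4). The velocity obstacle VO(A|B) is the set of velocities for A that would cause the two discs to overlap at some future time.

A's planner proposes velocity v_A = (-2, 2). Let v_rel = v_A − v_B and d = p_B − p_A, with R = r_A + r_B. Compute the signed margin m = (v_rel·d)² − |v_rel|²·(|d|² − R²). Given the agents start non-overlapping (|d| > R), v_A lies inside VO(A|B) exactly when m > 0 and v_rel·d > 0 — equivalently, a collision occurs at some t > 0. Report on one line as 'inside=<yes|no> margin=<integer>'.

d = (5, -15),  |d|² = 250;  R = 7+4 = 11,  c = 250−11² = 129
v_rel = (-2, 6),  |v_rel|² = 40;  v_rel·d = (-2)·(5) + (6)·(-15) = -100
40·t² + 200·t + 129 = 0  ⇒  m = (-100)² − 40·129 = 4840
m = 4840 > 0,  v_rel·d = -100 < 0  ⇒  outside

inside=no margin=4840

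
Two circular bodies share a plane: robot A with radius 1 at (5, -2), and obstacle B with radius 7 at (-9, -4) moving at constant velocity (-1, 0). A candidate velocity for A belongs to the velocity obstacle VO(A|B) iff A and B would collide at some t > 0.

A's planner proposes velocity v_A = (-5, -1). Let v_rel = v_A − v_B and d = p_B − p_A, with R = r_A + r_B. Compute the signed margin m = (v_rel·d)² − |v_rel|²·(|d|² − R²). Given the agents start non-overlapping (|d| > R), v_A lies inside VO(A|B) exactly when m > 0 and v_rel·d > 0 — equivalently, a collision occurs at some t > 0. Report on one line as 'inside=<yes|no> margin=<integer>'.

d = (-14, -2),  |d|² = 200;  R = 1+7 = 8,  c = 200−8² = 136
v_rel = (-4, -1),  |v_rel|² = 17;  v_rel·d = (-4)·(-14) + (-1)·(-2) = 58
17·t² − 116·t + 136 = 0  ⇒  m = 58² − 17·136 = 1052
m = 1052 > 0,  v_rel·d = 58 > 0  ⇒  inside

inside=yes margin=1052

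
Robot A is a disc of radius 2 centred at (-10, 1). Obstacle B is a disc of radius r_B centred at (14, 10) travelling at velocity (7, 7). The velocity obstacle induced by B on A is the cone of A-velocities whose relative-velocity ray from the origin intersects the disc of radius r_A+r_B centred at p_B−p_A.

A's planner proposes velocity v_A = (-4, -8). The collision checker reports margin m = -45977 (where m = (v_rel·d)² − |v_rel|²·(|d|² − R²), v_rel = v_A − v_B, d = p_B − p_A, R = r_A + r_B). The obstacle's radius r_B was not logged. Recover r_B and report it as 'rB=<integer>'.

m = -45977
d = (24, 9);  v_rel = (-11, -15),  |v_rel|² = 346
v_rel×d = (-11)·(9) − (-15)·(24) = 261
since m = R²·346 − 261²:  R² = (68121 + -45977) / 346 = 64
R = √64 = 8  ⇒  r_B = 8 − 2 = 6

rB=6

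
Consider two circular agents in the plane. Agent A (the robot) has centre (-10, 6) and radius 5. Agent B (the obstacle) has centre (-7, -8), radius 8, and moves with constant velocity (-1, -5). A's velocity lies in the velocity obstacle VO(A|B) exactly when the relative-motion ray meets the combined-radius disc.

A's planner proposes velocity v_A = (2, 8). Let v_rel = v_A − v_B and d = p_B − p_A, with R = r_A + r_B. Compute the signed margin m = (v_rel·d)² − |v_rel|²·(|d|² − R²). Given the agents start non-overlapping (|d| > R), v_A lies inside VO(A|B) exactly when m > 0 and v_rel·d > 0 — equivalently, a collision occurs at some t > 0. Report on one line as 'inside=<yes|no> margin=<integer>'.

d = (3, -14),  |d|² = 205;  R = 5+8 = 13,  c = 205−13² = 36
v_rel = (3, 13),  |v_rel|² = 178;  v_rel·d = (3)·(3) + (13)·(-14) = -173
178·t² + 346·t + 36 = 0  ⇒  m = (-173)² − 178·36 = 23521
m = 23521 > 0,  v_rel·d = -173 < 0  ⇒  outside

inside=no margin=23521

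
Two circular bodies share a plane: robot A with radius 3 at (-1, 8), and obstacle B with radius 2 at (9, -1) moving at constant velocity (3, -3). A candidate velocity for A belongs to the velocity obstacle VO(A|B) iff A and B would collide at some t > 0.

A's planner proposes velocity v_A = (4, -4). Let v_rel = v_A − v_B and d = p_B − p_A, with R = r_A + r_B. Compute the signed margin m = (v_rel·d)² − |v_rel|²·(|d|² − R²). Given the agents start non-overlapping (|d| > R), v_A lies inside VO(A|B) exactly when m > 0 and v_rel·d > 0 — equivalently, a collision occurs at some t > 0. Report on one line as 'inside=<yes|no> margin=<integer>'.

d = (10, -9),  |d|² = 181;  R = 3+2 = 5,  c = 181−5² = 156
v_rel = (1, -1),  |v_rel|² = 2;  v_rel·d = (1)·(10) + (-1)·(-9) = 19
2·t² − 38·t + 156 = 0  ⇒  m = 19² − 2·156 = 49
m = 49 > 0,  v_rel·d = 19 > 0  ⇒  inside

inside=yes margin=49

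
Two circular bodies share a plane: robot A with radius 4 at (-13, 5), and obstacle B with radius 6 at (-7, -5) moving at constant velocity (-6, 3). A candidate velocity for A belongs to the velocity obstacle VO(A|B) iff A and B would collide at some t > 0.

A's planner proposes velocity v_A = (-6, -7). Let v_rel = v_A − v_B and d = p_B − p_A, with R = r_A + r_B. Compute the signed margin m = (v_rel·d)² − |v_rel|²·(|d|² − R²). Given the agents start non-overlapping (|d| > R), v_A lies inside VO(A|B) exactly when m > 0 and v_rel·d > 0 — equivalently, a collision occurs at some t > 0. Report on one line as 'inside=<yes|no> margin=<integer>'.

d = (6, -10),  |d|² = 136;  R = 4+6 = 10,  c = 136−10² = 36
v_rel = (0, -10),  |v_rel|² = 100;  v_rel·d = (0)·(6) + (-10)·(-10) = 100
100·t² − 200·t + 36 = 0  ⇒  m = 100² − 100·36 = 6400
m = 6400 > 0,  v_rel·d = 100 > 0  ⇒  inside

inside=yes margin=6400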